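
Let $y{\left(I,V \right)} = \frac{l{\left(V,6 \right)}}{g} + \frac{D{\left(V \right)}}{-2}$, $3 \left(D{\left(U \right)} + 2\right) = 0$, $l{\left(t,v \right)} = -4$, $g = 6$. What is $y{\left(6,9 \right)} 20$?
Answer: $\frac{20}{3} \approx 6.6667$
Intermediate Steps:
$D{\left(U \right)} = -2$ ($D{\left(U \right)} = -2 + \frac{1}{3} \cdot 0 = -2 + 0 = -2$)
$y{\left(I,V \right)} = \frac{1}{3}$ ($y{\left(I,V \right)} = - \frac{4}{6} - \frac{2}{-2} = \left(-4\right) \frac{1}{6} - -1 = - \frac{2}{3} + 1 = \frac{1}{3}$)
$y{\left(6,9 \right)} 20 = \frac{1}{3} \cdot 20 = \frac{20}{3}$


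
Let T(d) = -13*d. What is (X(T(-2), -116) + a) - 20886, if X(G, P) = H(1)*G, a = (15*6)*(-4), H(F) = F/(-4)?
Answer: -42505/2 ≈ -21253.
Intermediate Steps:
H(F) = -F/4 (H(F) = F*(-1/4) = -F/4)
a = -360 (a = 90*(-4) = -360)
X(G, P) = -G/4 (X(G, P) = (-1/4*1)*G = -G/4)
(X(T(-2), -116) + a) - 20886 = (-(-13)*(-2)/4 - 360) - 20886 = (-1/4*26 - 360) - 20886 = (-13/2 - 360) - 20886 = -733/2 - 20886 = -42505/2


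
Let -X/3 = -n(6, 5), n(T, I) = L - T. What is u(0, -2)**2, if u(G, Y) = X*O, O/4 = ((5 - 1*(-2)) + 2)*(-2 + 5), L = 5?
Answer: 104976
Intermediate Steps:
n(T, I) = 5 - T
X = -3 (X = -(-3)*(5 - 1*6) = -(-3)*(5 - 6) = -(-3)*(-1) = -3*1 = -3)
O = 108 (O = 4*(((5 - 1*(-2)) + 2)*(-2 + 5)) = 4*(((5 + 2) + 2)*3) = 4*((7 + 2)*3) = 4*(9*3) = 4*27 = 108)
u(G, Y) = -324 (u(G, Y) = -3*108 = -324)
u(0, -2)**2 = (-324)**2 = 104976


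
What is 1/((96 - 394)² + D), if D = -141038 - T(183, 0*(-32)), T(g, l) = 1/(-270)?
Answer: -270/14103179 ≈ -1.9145e-5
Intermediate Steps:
T(g, l) = -1/270
D = -38080259/270 (D = -141038 - 1*(-1/270) = -141038 + 1/270 = -38080259/270 ≈ -1.4104e+5)
1/((96 - 394)² + D) = 1/((96 - 394)² - 38080259/270) = 1/((-298)² - 38080259/270) = 1/(88804 - 38080259/270) = 1/(-14103179/270) = -270/14103179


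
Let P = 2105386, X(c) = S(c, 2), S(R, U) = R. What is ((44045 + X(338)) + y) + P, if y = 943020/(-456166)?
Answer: 490325291317/228083 ≈ 2.1498e+6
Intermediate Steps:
X(c) = c
y = -471510/228083 (y = 943020*(-1/456166) = -471510/228083 ≈ -2.0673)
((44045 + X(338)) + y) + P = ((44045 + 338) - 471510/228083) + 2105386 = (44383 - 471510/228083) + 2105386 = 10122536279/228083 + 2105386 = 490325291317/228083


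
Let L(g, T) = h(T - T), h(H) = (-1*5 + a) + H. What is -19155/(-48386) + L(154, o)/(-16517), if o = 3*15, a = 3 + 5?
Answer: 316237977/799191562 ≈ 0.39570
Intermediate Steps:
a = 8
o = 45
h(H) = 3 + H (h(H) = (-1*5 + 8) + H = (-5 + 8) + H = 3 + H)
L(g, T) = 3 (L(g, T) = 3 + (T - T) = 3 + 0 = 3)
-19155/(-48386) + L(154, o)/(-16517) = -19155/(-48386) + 3/(-16517) = -19155*(-1/48386) + 3*(-1/16517) = 19155/48386 - 3/16517 = 316237977/799191562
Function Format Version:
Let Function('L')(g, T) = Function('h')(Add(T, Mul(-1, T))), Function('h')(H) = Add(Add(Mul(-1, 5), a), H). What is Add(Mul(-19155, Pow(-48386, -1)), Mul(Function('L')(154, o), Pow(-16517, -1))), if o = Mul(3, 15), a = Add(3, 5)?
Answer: Rational(316237977, 799191562) ≈ 0.39570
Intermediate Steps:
a = 8
o = 45
Function('h')(H) = Add(3, H) (Function('h')(H) = Add(Add(Mul(-1, 5), 8), H) = Add(Add(-5, 8), H) = Add(3, H))
Function('L')(g, T) = 3 (Function('L')(g, T) = Add(3, Add(T, Mul(-1, T))) = Add(3, 0) = 3)
Add(Mul(-19155, Pow(-48386, -1)), Mul(Function('L')(154, o), Pow(-16517, -1))) = Add(Mul(-19155, Pow(-48386, -1)), Mul(3, Pow(-16517, -1))) = Add(Mul(-19155, Rational(-1, 48386)), Mul(3, Rational(-1, 16517))) = Add(Rational(19155, 48386), Rational(-3, 16517)) = Rational(316237977, 799191562)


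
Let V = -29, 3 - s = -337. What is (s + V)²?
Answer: 96721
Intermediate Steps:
s = 340 (s = 3 - 1*(-337) = 3 + 337 = 340)
(s + V)² = (340 - 29)² = 311² = 96721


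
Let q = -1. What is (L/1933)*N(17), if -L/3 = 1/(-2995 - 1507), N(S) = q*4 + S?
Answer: 39/8702366 ≈ 4.4815e-6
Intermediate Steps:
N(S) = -4 + S (N(S) = -1*4 + S = -4 + S)
L = 3/4502 (L = -3/(-2995 - 1507) = -3/(-4502) = -3*(-1/4502) = 3/4502 ≈ 0.00066637)
(L/1933)*N(17) = ((3/4502)/1933)*(-4 + 17) = ((3/4502)*(1/1933))*13 = (3/8702366)*13 = 39/8702366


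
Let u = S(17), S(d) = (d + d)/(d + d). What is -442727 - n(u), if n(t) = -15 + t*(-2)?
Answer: -442710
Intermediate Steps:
S(d) = 1 (S(d) = (2*d)/((2*d)) = (2*d)*(1/(2*d)) = 1)
u = 1
n(t) = -15 - 2*t
-442727 - n(u) = -442727 - (-15 - 2*1) = -442727 - (-15 - 2) = -442727 - 1*(-17) = -442727 + 17 = -442710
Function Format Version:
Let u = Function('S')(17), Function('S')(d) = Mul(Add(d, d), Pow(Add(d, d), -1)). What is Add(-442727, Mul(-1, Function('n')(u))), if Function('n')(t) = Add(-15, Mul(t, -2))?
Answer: -442710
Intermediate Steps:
Function('S')(d) = 1 (Function('S')(d) = Mul(Mul(2, d), Pow(Mul(2, d), -1)) = Mul(Mul(2, d), Mul(Rational(1, 2), Pow(d, -1))) = 1)
u = 1
Function('n')(t) = Add(-15, Mul(-2, t))
Add(-442727, Mul(-1, Function('n')(u))) = Add(-442727, Mul(-1, Add(-15, Mul(-2, 1)))) = Add(-442727, Mul(-1, Add(-15, -2))) = Add(-442727, Mul(-1, -17)) = Add(-442727, 17) = -442710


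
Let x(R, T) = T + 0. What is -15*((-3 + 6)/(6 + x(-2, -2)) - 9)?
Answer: 495/4 ≈ 123.75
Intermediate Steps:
x(R, T) = T
-15*((-3 + 6)/(6 + x(-2, -2)) - 9) = -15*((-3 + 6)/(6 - 2) - 9) = -15*(3/4 - 9) = -15*(3*(¼) - 9) = -15*(¾ - 9) = -15*(-33/4) = 495/4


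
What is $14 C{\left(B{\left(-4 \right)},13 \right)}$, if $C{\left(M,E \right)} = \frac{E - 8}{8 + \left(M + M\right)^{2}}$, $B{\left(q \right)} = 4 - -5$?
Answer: $\frac{35}{166} \approx 0.21084$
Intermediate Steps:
$B{\left(q \right)} = 9$ ($B{\left(q \right)} = 4 + 5 = 9$)
$C{\left(M,E \right)} = \frac{-8 + E}{8 + 4 M^{2}}$ ($C{\left(M,E \right)} = \frac{-8 + E}{8 + \left(2 M\right)^{2}} = \frac{-8 + E}{8 + 4 M^{2}}$)
$14 C{\left(B{\left(-4 \right)},13 \right)} = 14 \frac{-8 + 13}{4 \left(2 + 9^{2}\right)} = 14 \cdot \frac{1}{4} \frac{1}{2 + 81} \cdot 5 = 14 \cdot \frac{1}{4} \cdot \frac{1}{83} \cdot 5 = 14 \cdot \frac{5}{332} = \frac{35}{166}$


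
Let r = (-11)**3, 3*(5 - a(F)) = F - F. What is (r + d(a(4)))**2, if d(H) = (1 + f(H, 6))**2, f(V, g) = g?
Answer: 1643524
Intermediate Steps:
a(F) = 5 (a(F) = 5 - (F - F)/3 = 5 - 1/3*0 = 5 + 0 = 5)
r = -1331
d(H) = 49 (d(H) = (1 + 6)**2 = 7**2 = 49)
(r + d(a(4)))**2 = (-1331 + 49)**2 = (-1282)**2 = 1643524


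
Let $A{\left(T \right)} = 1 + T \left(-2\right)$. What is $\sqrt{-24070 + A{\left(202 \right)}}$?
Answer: $i \sqrt{24473} \approx 156.44 i$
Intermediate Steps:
$A{\left(T \right)} = 1 - 2 T$
$\sqrt{-24070 + A{\left(202 \right)}} = \sqrt{-24070 + \left(1 - 404\right)} = \sqrt{-24070 - 403} = \sqrt{-24473} = i \sqrt{24473}$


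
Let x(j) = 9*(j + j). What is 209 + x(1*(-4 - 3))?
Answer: 83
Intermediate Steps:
x(j) = 18*j (x(j) = 9*(2*j) = 18*j)
209 + x(1*(-4 - 3)) = 209 + 18*(1*(-4 - 3)) = 209 + 18*(1*(-7)) = 209 + 18*(-7) = 209 - 126 = 83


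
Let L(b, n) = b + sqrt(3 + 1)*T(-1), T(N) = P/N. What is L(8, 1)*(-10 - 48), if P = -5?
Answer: -1044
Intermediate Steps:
T(N) = -5/N
L(b, n) = 10 + b (L(b, n) = b + sqrt(3 + 1)*(-5/(-1)) = b + sqrt(4)*(-5*(-1)) = b + 2*5 = b + 10 = 10 + b)
L(8, 1)*(-10 - 48) = (10 + 8)*(-10 - 48) = 18*(-58) = -1044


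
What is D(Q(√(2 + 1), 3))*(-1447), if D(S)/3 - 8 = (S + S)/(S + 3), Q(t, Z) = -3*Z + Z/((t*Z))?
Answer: -5113698/107 - 26046*√3/107 ≈ -48213.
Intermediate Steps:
Q(t, Z) = 1/t - 3*Z (Q(t, Z) = -3*Z + Z/((Z*t)) = -3*Z + Z*(1/(Z*t)) = -3*Z + 1/t = 1/t - 3*Z)
D(S) = 24 + 6*S/(3 + S) (D(S) = 24 + 3*((S + S)/(S + 3)) = 24 + 3*((2*S)/(3 + S)) = 24 + 3*(2*S/(3 + S)) = 24 + 6*S/(3 + S))
D(Q(√(2 + 1), 3))*(-1447) = (6*(12 + 5*(1/(√(2 + 1)) - 3*3))/(3 + (1/(√(2 + 1)) - 3*3)))*(-1447) = (6*(12 + 5*(1/(√3) - 9))/(3 + (1/(√3) - 9)))*(-1447) = (6*(12 + 5*(√3/3 - 9))/(3 + (√3/3 - 9)))*(-1447) = (6*(12 + 5*(-9 + √3/3))/(3 + (-9 + √3/3)))*(-1447) = (6*(12 + (-45 + 5*√3/3))/(-6 + √3/3))*(-1447) = (6*(-33 + 5*√3/3)/(-6 + √3/3))*(-1447) = -8682*(-33 + 5*√3/3)/(-6 + √3/3)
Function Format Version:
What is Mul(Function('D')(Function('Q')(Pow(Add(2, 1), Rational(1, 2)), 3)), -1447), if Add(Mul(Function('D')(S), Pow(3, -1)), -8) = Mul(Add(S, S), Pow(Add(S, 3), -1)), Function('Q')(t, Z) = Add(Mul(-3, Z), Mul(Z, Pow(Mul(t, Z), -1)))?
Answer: Add(Rational(-5113698, 107), Mul(Rational(-26046, 107), Pow(3, Rational(1, 2)))) ≈ -48213.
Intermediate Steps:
Function('Q')(t, Z) = Add(Pow(t, -1), Mul(-3, Z)) (Function('Q')(t, Z) = Add(Mul(-3, Z), Mul(Z, Pow(Mul(Z, t), -1))) = Add(Mul(-3, Z), Mul(Z, Mul(Pow(Z, -1), Pow(t, -1)))) = Add(Mul(-3, Z), Pow(t, -1)) = Add(Pow(t, -1), Mul(-3, Z)))
Function('D')(S) = Add(24, Mul(6, S, Pow(Add(3, S), -1))) (Function('D')(S) = Add(24, Mul(3, Mul(Add(S, S), Pow(Add(S, 3), -1)))) = Add(24, Mul(3, Mul(Mul(2, S), Pow(Add(3, S), -1)))) = Add(24, Mul(3, Mul(2, S, Pow(Add(3, S), -1)))) = Add(24, Mul(6, S, Pow(Add(3, S), -1))))
Mul(Function('D')(Function('Q')(Pow(Add(2, 1), Rational(1, 2)), 3)), -1447) = Mul(Mul(6, Pow(Add(3, Add(Pow(Pow(Add(2, 1), Rational(1, 2)), -1), Mul(-3, 3))), -1), Add(12, Mul(5, Add(Pow(Pow(Add(2, 1), Rational(1, 2)), -1), Mul(-3, 3))))), -1447) = Mul(Mul(6, Pow(Add(3, Add(Pow(Pow(3, Rational(1, 2)), -1), -9)), -1), Add(12, Mul(5, Add(Pow(Pow(3, Rational(1, 2)), -1), -9)))), -1447) = Mul(Mul(6, Pow(Add(3, Add(Mul(Rational(1, 3), Pow(3, Rational(1, 2))), -9)), -1), Add(12, Mul(5, Add(Mul(Rational(1, 3), Pow(3, Rational(1, 2))), -9)))), -1447) = Mul(Mul(6, Pow(Add(3, Add(-9, Mul(Rational(1, 3), Pow(3, Rational(1, 2))))), -1), Add(12, Mul(5, Add(-9, Mul(Rational(1, 3), Pow(3, Rational(1, 2))))))), -1447) = Mul(Mul(6, Pow(Add(-6, Mul(Rational(1, 3), Pow(3, Rational(1, 2)))), -1), Add(12, Add(-45, Mul(Rational(5, 3), Pow(3, Rational(1, 2)))))), -1447) = Mul(Mul(6, Pow(Add(-6, Mul(Rational(1, 3), Pow(3, Rational(1, 2)))), -1), Add(-33, Mul(Rational(5, 3), Pow(3, Rational(1, 2))))), -1447) = Mul(-8682, Pow(Add(-6, Mul(Rational(1, 3), Pow(3, Rational(1, 2)))), -1), Add(-33, Mul(Rational(5, 3), Pow(3, Rational(1, 2)))))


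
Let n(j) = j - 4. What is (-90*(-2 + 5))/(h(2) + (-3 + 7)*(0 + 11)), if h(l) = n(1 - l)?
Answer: -90/13 ≈ -6.9231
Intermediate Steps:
n(j) = -4 + j
h(l) = -3 - l (h(l) = -4 + (1 - l) = -3 - l)
(-90*(-2 + 5))/(h(2) + (-3 + 7)*(0 + 11)) = (-90*(-2 + 5))/((-3 - 1*2) + (-3 + 7)*(0 + 11)) = (-90*3)/((-3 - 2) + 4*11) = (-18*15)/(-5 + 44) = -270/39 = -270*1/39 = -90/13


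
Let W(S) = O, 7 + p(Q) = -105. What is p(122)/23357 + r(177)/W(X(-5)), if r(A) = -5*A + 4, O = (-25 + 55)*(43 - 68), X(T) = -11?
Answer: 20493517/17517750 ≈ 1.1699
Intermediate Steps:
p(Q) = -112 (p(Q) = -7 - 105 = -112)
O = -750 (O = 30*(-25) = -750)
r(A) = 4 - 5*A
W(S) = -750
p(122)/23357 + r(177)/W(X(-5)) = -112/23357 + (4 - 5*177)/(-750) = -112*1/23357 + (4 - 885)*(-1/750) = -112/23357 - 881*(-1/750) = -112/23357 + 881/750 = 20493517/17517750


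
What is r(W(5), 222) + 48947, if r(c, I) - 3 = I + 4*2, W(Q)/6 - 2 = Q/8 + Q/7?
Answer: 49180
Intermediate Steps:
W(Q) = 12 + 45*Q/28 (W(Q) = 12 + 6*(Q/8 + Q/7) = 12 + 6*(15*Q/56) = 12 + 45*Q/28)
r(c, I) = 11 + I (r(c, I) = 3 + (I + 4*2) = 3 + (I + 8) = 3 + (8 + I) = 11 + I)
r(W(5), 222) + 48947 = (11 + 222) + 48947 = 233 + 48947 = 49180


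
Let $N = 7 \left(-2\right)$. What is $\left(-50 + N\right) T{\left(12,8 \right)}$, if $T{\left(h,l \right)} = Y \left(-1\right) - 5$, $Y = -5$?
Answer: $0$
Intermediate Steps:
$T{\left(h,l \right)} = 0$ ($T{\left(h,l \right)} = \left(-5\right) \left(-1\right) - 5 = 5 - 5 = 0$)
$N = -14$
$\left(-50 + N\right) T{\left(12,8 \right)} = \left(-50 - 14\right) 0 = \left(-64\right) 0 = 0$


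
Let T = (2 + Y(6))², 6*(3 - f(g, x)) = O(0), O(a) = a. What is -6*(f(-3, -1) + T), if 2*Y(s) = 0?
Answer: -42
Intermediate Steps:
f(g, x) = 3 (f(g, x) = 3 - ⅙*0 = 3 + 0 = 3)
Y(s) = 0 (Y(s) = (½)*0 = 0)
T = 4 (T = (2 + 0)² = 2² = 4)
-6*(f(-3, -1) + T) = -6*(3 + 4) = -6*7 = -42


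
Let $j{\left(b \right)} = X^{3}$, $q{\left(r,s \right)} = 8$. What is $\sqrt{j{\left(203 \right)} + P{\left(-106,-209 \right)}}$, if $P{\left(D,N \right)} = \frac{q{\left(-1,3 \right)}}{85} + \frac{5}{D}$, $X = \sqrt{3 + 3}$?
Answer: $\frac{\sqrt{3811230 + 487080600 \sqrt{6}}}{9010} \approx 3.8398$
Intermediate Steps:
$X = \sqrt{6} \approx 2.4495$
$P{\left(D,N \right)} = \frac{8}{85} + \frac{5}{D}$
$j{\left(b \right)} = 6 \sqrt{6}$ ($j{\left(b \right)} = \left(\sqrt{6}\right)^{3} = 6 \sqrt{6}$)
$\sqrt{j{\left(203 \right)} + P{\left(-106,-209 \right)}} = \sqrt{6 \sqrt{6} + \left(\frac{8}{85} + \frac{5}{-106}\right)} = \sqrt{6 \sqrt{6} + \left(\frac{8}{85} + 5 \left(- \frac{1}{106}\right)\right)} = \sqrt{6 \sqrt{6} + \left(\frac{8}{85} - \frac{5}{106}\right)} = \sqrt{6 \sqrt{6} + \frac{423}{9010}} = \sqrt{\frac{423}{9010} + 6 \sqrt{6}}$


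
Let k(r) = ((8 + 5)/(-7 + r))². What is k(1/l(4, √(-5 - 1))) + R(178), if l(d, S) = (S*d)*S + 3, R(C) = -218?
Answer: -4700543/21904 ≈ -214.60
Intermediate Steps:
l(d, S) = 3 + d*S² (l(d, S) = d*S² + 3 = 3 + d*S²)
k(r) = 169/(-7 + r)² (k(r) = (13/(-7 + r))² = 169/(-7 + r)²)
k(1/l(4, √(-5 - 1))) + R(178) = 169/(-7 + 1/(3 + 4*(√(-5 - 1))²))² - 218 = 169/(-7 + 1/(3 + 4*(√(-6))²))² - 218 = 169/(-7 + 1/(3 + 4*(I*√6)²))² - 218 = 169/(-7 + 1/(3 + 4*(-6)))² - 218 = 169/(-7 + 1/(3 - 24))² - 218 = 169/(-7 + 1/(-21))² - 218 = 169/(-7 - 1/21)² - 218 = 169/(-148/21)² - 218 = 169*(441/21904) - 218 = 74529/21904 - 218 = -4700543/21904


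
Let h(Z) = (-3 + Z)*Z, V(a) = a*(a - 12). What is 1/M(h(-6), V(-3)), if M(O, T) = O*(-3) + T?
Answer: -1/117 ≈ -0.0085470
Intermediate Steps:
V(a) = a*(-12 + a)
h(Z) = Z*(-3 + Z)
M(O, T) = T - 3*O (M(O, T) = -3*O + T = T - 3*O)
1/M(h(-6), V(-3)) = 1/(-3*(-12 - 3) - (-18)*(-3 - 6)) = 1/(-3*(-15) - (-18)*(-9)) = 1/(45 - 3*54) = 1/(45 - 162) = 1/(-117) = -1/117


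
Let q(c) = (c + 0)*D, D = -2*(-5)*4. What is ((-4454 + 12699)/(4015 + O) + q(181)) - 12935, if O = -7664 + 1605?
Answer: -11648825/2044 ≈ -5699.0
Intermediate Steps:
D = 40 (D = 10*4 = 40)
O = -6059
q(c) = 40*c (q(c) = (c + 0)*40 = c*40 = 40*c)
((-4454 + 12699)/(4015 + O) + q(181)) - 12935 = ((-4454 + 12699)/(4015 - 6059) + 40*181) - 12935 = (8245/(-2044) + 7240) - 12935 = (8245*(-1/2044) + 7240) - 12935 = (-8245/2044 + 7240) - 12935 = 14790315/2044 - 12935 = -11648825/2044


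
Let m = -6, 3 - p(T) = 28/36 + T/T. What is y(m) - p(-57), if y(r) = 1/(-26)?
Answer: -295/234 ≈ -1.2607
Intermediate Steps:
p(T) = 11/9 (p(T) = 3 - (28/36 + T/T) = 3 - (28*(1/36) + 1) = 3 - (7/9 + 1) = 3 - 1*16/9 = 3 - 16/9 = 11/9)
y(r) = -1/26
y(m) - p(-57) = -1/26 - 1*11/9 = -1/26 - 11/9 = -295/234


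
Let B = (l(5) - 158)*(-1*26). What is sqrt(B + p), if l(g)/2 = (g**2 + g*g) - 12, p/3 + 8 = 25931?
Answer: sqrt(79901) ≈ 282.67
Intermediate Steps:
p = 77769 (p = -24 + 3*25931 = -24 + 77793 = 77769)
l(g) = -24 + 4*g**2 (l(g) = 2*((g**2 + g*g) - 12) = 2*((g**2 + g**2) - 12) = 2*(2*g**2 - 12) = 2*(-12 + 2*g**2) = -24 + 4*g**2)
B = 2132 (B = ((-24 + 4*5**2) - 158)*(-1*26) = ((-24 + 4*25) - 158)*(-26) = ((-24 + 100) - 158)*(-26) = (76 - 158)*(-26) = -82*(-26) = 2132)
sqrt(B + p) = sqrt(2132 + 77769) = sqrt(79901)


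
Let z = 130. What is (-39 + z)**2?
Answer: 8281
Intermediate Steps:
(-39 + z)**2 = (-39 + 130)**2 = 91**2 = 8281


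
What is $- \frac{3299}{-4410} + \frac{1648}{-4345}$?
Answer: $\frac{282659}{766458} \approx 0.36879$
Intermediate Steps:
$- \frac{3299}{-4410} + \frac{1648}{-4345} = \left(-3299\right) \left(- \frac{1}{4410}\right) + 1648 \left(- \frac{1}{4345}\right) = \frac{3299}{4410} - \frac{1648}{4345} = \frac{282659}{766458}$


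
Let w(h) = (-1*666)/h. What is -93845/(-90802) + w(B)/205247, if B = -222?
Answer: 19261677121/18636838094 ≈ 1.0335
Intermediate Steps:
w(h) = -666/h
-93845/(-90802) + w(B)/205247 = -93845/(-90802) - 666/(-222)/205247 = -93845*(-1/90802) - 666*(-1/222)*(1/205247) = 93845/90802 + 3*(1/205247) = 93845/90802 + 3/205247 = 19261677121/18636838094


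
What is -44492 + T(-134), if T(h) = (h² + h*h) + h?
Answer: -8714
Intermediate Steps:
T(h) = h + 2*h² (T(h) = (h² + h²) + h = 2*h² + h = h + 2*h²)
-44492 + T(-134) = -44492 - 134*(1 + 2*(-134)) = -44492 - 134*(1 - 268) = -44492 - 134*(-267) = -44492 + 35778 = -8714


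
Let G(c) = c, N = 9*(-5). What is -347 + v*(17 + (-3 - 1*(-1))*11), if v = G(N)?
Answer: -122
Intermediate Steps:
N = -45
v = -45
-347 + v*(17 + (-3 - 1*(-1))*11) = -347 - 45*(17 + (-3 - 1*(-1))*11) = -347 - 45*(17 + (-3 + 1)*11) = -347 - 45*(17 - 2*11) = -347 - 45*(17 - 22) = -347 - 45*(-5) = -347 + 225 = -122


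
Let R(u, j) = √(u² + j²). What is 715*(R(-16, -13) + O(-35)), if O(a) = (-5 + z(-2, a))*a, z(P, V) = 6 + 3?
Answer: -100100 + 3575*√17 ≈ -85360.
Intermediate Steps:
z(P, V) = 9
O(a) = 4*a (O(a) = (-5 + 9)*a = 4*a)
R(u, j) = √(j² + u²)
715*(R(-16, -13) + O(-35)) = 715*(√((-13)² + (-16)²) + 4*(-35)) = 715*(√(169 + 256) - 140) = 715*(√425 - 140) = 715*(5*√17 - 140) = 715*(-140 + 5*√17) = -100100 + 3575*√17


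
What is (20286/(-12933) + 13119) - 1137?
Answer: 17215880/1437 ≈ 11980.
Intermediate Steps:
(20286/(-12933) + 13119) - 1137 = (20286*(-1/12933) + 13119) - 1137 = (-2254/1437 + 13119) - 1137 = 18849749/1437 - 1137 = 17215880/1437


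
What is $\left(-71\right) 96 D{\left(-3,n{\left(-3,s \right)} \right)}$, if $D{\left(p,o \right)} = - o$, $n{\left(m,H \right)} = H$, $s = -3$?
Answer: $-20448$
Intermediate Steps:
$\left(-71\right) 96 D{\left(-3,n{\left(-3,s \right)} \right)} = \left(-71\right) 96 \left(\left(-1\right) \left(-3\right)\right) = \left(-6816\right) 3 = -20448$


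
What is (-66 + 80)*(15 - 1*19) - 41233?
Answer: -41289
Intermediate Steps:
(-66 + 80)*(15 - 1*19) - 41233 = 14*(15 - 19) - 41233 = 14*(-4) - 41233 = -56 - 41233 = -41289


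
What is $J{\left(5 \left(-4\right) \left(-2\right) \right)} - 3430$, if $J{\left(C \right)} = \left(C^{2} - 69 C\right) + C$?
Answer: $-4550$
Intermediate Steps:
$J{\left(C \right)} = C^{2} - 68 C$
$J{\left(5 \left(-4\right) \left(-2\right) \right)} - 3430 = 5 \left(-4\right) \left(-2\right) \left(-68 + 5 \left(-4\right) \left(-2\right)\right) - 3430 = \left(-20\right) \left(-2\right) \left(-68 - -40\right) - 3430 = 40 \left(-68 + 40\right) - 3430 = 40 \left(-28\right) - 3430 = -1120 - 3430 = -4550$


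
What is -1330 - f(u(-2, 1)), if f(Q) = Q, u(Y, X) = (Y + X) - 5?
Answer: -1324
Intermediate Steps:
u(Y, X) = -5 + X + Y (u(Y, X) = (X + Y) - 5 = -5 + X + Y)
-1330 - f(u(-2, 1)) = -1330 - (-5 + 1 - 2) = -1330 - 1*(-6) = -1330 + 6 = -1324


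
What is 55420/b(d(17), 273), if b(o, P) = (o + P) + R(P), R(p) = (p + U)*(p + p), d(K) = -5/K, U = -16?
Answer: 94214/239011 ≈ 0.39418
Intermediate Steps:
R(p) = 2*p*(-16 + p) (R(p) = (p - 16)*(p + p) = (-16 + p)*(2*p) = 2*p*(-16 + p))
b(o, P) = P + o + 2*P*(-16 + P) (b(o, P) = (o + P) + 2*P*(-16 + P) = (P + o) + 2*P*(-16 + P) = P + o + 2*P*(-16 + P))
55420/b(d(17), 273) = 55420/(273 - 5/17 + 2*273*(-16 + 273)) = 55420/(273 - 5*1/17 + 2*273*257) = 55420/(273 - 5/17 + 140322) = 55420/(2390110/17) = 55420*(17/2390110) = 94214/239011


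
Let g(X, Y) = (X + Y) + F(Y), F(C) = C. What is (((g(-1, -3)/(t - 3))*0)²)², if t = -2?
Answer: 0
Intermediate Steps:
g(X, Y) = X + 2*Y (g(X, Y) = (X + Y) + Y = X + 2*Y)
(((g(-1, -3)/(t - 3))*0)²)² = ((((-1 + 2*(-3))/(-2 - 3))*0)²)² = ((((-1 - 6)/(-5))*0)²)² = ((-7*(-⅕)*0)²)² = (((7/5)*0)²)² = (0²)² = 0² = 0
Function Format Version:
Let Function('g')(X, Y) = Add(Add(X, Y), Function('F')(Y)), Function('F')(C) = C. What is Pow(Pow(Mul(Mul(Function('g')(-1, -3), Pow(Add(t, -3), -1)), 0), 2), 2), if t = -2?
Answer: 0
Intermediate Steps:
Function('g')(X, Y) = Add(X, Mul(2, Y)) (Function('g')(X, Y) = Add(Add(X, Y), Y) = Add(X, Mul(2, Y)))
Pow(Pow(Mul(Mul(Function('g')(-1, -3), Pow(Add(t, -3), -1)), 0), 2), 2) = Pow(Pow(Mul(Mul(Add(-1, Mul(2, -3)), Pow(Add(-2, -3), -1)), 0), 2), 2) = Pow(Pow(Mul(Mul(Add(-1, -6), Pow(-5, -1)), 0), 2), 2) = Pow(Pow(Mul(Mul(-7, Rational(-1, 5)), 0), 2), 2) = Pow(Pow(Mul(Rational(7, 5), 0), 2), 2) = Pow(Pow(0, 2), 2) = Pow(0, 2) = 0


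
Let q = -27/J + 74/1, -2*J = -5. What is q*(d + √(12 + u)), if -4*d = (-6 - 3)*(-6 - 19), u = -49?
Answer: -3555 + 316*I*√37/5 ≈ -3555.0 + 384.43*I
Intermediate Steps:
J = 5/2 (J = -½*(-5) = 5/2 ≈ 2.5000)
d = -225/4 (d = -(-6 - 3)*(-6 - 19)/4 = -(-9)*(-25)/4 = -¼*225 = -225/4 ≈ -56.250)
q = 316/5 (q = -27/5/2 + 74/1 = -27*⅖ + 74*1 = -54/5 + 74 = 316/5 ≈ 63.200)
q*(d + √(12 + u)) = 316*(-225/4 + √(12 - 49))/5 = 316*(-225/4 + √(-37))/5 = 316*(-225/4 + I*√37)/5 = -3555 + 316*I*√37/5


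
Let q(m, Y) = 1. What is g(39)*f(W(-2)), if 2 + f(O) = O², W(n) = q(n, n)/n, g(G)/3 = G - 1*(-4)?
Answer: -903/4 ≈ -225.75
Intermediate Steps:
g(G) = 12 + 3*G (g(G) = 3*(G - 1*(-4)) = 3*(G + 4) = 3*(4 + G) = 12 + 3*G)
W(n) = 1/n
f(O) = -2 + O²
g(39)*f(W(-2)) = (12 + 3*39)*(-2 + (1/(-2))²) = (12 + 117)*(-2 + (-½)²) = 129*(-2 + ¼) = 129*(-7/4) = -903/4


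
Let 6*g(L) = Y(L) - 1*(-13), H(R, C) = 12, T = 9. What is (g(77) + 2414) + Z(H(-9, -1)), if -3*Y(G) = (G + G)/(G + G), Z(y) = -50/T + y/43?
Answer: 932993/387 ≈ 2410.8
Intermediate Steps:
Z(y) = -50/9 + y/43
Y(G) = -1/3 (Y(G) = -(G + G)/(3*(G + G)) = -2*G/(3*(2*G)) = -2*G*1/(2*G)/3 = -1/3*1 = -1/3)
g(L) = 19/9 (g(L) = (-1/3 - 1*(-13))/6 = (-1/3 + 13)/6 = (1/6)*(38/3) = 19/9)
(g(77) + 2414) + Z(H(-9, -1)) = (19/9 + 2414) + (-50/9 + (1/43)*12) = 21745/9 + (-50/9 + 12/43) = 21745/9 - 2042/387 = 932993/387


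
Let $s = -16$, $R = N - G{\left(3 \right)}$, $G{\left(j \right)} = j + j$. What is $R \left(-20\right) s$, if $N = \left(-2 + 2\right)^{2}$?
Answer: $-1920$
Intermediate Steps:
$N = 0$ ($N = 0^{2} = 0$)
$G{\left(j \right)} = 2 j$
$R = -6$ ($R = 0 - 2 \cdot 3 = 0 - 6 = -6$)
$R \left(-20\right) s = \left(-6\right) \left(-20\right) \left(-16\right) = 120 \left(-16\right) = -1920$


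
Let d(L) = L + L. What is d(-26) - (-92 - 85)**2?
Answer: -31381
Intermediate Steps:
d(L) = 2*L
d(-26) - (-92 - 85)**2 = 2*(-26) - (-92 - 85)**2 = -52 - 1*(-177)**2 = -52 - 1*31329 = -52 - 31329 = -31381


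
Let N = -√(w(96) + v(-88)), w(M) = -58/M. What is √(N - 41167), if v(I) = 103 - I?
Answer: √(-1482012 - 3*√27417)/6 ≈ 202.93*I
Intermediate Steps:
N = -√27417/12 (N = -√(-58/96 + (103 - 1*(-88))) = -√(-58*1/96 + (103 + 88)) = -√(-29/48 + 191) = -√(9139/48) = -√27417/12 ≈ -13.798)
√(N - 41167) = √(-√27417/12 - 41167) = √(-41167 - √27417/12)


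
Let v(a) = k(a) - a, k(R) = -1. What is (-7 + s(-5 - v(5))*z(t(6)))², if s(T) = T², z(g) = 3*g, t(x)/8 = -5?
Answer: 16129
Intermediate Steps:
t(x) = -40 (t(x) = 8*(-5) = -40)
v(a) = -1 - a
(-7 + s(-5 - v(5))*z(t(6)))² = (-7 + (-5 - (-1 - 1*5))²*(3*(-40)))² = (-7 + (-5 - (-1 - 5))²*(-120))² = (-7 + (-5 - 1*(-6))²*(-120))² = (-7 + (-5 + 6)²*(-120))² = (-7 + 1²*(-120))² = (-7 + 1*(-120))² = (-7 - 120)² = (-127)² = 16129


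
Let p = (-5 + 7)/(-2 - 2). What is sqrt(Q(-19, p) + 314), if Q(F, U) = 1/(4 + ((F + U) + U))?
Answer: sqrt(5023)/4 ≈ 17.718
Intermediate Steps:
p = -1/2 (p = 2/(-4) = 2*(-1/4) = -1/2 ≈ -0.50000)
Q(F, U) = 1/(4 + F + 2*U) (Q(F, U) = 1/(4 + (F + 2*U)) = 1/(4 + F + 2*U))
sqrt(Q(-19, p) + 314) = sqrt(1/(4 - 19 + 2*(-1/2)) + 314) = sqrt(1/(4 - 19 - 1) + 314) = sqrt(1/(-16) + 314) = sqrt(-1/16 + 314) = sqrt(5023/16) = sqrt(5023)/4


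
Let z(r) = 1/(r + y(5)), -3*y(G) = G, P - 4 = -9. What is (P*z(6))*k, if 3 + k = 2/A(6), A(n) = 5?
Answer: 3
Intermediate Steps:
P = -5 (P = 4 - 9 = -5)
y(G) = -G/3
z(r) = 1/(-5/3 + r) (z(r) = 1/(r - ⅓*5) = 1/(r - 5/3) = 1/(-5/3 + r))
k = -13/5 (k = -3 + 2/5 = -3 + 2*(⅕) = -3 + ⅖ = -13/5 ≈ -2.6000)
(P*z(6))*k = -15/(-5 + 3*6)*(-13/5) = -15/(-5 + 18)*(-13/5) = -15/13*(-13/5) = 3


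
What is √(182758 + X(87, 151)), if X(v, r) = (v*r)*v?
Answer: √1325677 ≈ 1151.4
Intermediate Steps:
X(v, r) = r*v² (X(v, r) = (r*v)*v = r*v²)
√(182758 + X(87, 151)) = √(182758 + 151*87²) = √(182758 + 151*7569) = √(182758 + 1142919) = √1325677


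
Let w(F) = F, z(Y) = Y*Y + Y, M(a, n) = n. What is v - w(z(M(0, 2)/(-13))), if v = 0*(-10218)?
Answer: 22/169 ≈ 0.13018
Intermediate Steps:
v = 0
z(Y) = Y + Y² (z(Y) = Y² + Y = Y + Y²)
v - w(z(M(0, 2)/(-13))) = 0 - 2/(-13)*(1 + 2/(-13)) = 0 - 2*(-1/13)*(1 + 2*(-1/13)) = 0 - (-2)*(1 - 2/13)/13 = 0 - (-2)*11/(13*13) = 0 - 1*(-22/169) = 0 + 22/169 = 22/169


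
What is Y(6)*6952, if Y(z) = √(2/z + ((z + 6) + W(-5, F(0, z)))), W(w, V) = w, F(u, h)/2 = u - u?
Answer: 6952*√66/3 ≈ 18826.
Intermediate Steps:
F(u, h) = 0 (F(u, h) = 2*(u - u) = 2*0 = 0)
Y(z) = √(1 + z + 2/z) (Y(z) = √(2/z + ((z + 6) - 5)) = √(2/z + ((6 + z) - 5)) = √(2/z + (1 + z)) = √(1 + z + 2/z))
Y(6)*6952 = √(1 + 6 + 2/6)*6952 = √(1 + 6 + 2*(⅙))*6952 = √(1 + 6 + ⅓)*6952 = √(22/3)*6952 = (√66/3)*6952 = 6952*√66/3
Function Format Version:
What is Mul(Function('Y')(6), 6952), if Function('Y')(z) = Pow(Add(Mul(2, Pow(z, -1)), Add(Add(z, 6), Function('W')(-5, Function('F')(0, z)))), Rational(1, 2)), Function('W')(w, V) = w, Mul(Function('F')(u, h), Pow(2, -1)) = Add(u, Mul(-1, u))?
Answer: Mul(Rational(6952, 3), Pow(66, Rational(1, 2))) ≈ 18826.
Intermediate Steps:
Function('F')(u, h) = 0 (Function('F')(u, h) = Mul(2, Add(u, Mul(-1, u))) = Mul(2, 0) = 0)
Function('Y')(z) = Pow(Add(1, z, Mul(2, Pow(z, -1))), Rational(1, 2)) (Function('Y')(z) = Pow(Add(Mul(2, Pow(z, -1)), Add(Add(z, 6), -5)), Rational(1, 2)) = Pow(Add(Mul(2, Pow(z, -1)), Add(Add(6, z), -5)), Rational(1, 2)) = Pow(Add(Mul(2, Pow(z, -1)), Add(1, z)), Rational(1, 2)) = Pow(Add(1, z, Mul(2, Pow(z, -1))), Rational(1, 2)))
Mul(Function('Y')(6), 6952) = Mul(Pow(Add(1, 6, Mul(2, Pow(6, -1))), Rational(1, 2)), 6952) = Mul(Pow(Add(1, 6, Mul(2, Rational(1, 6))), Rational(1, 2)), 6952) = Mul(Pow(Add(1, 6, Rational(1, 3)), Rational(1, 2)), 6952) = Mul(Pow(Rational(22, 3), Rational(1, 2)), 6952) = Mul(Mul(Rational(1, 3), Pow(66, Rational(1, 2))), 6952) = Mul(Rational(6952, 3), Pow(66, Rational(1, 2)))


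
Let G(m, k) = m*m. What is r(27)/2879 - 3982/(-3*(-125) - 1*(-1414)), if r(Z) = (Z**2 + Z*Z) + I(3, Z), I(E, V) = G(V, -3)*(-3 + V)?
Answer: 22444528/5150531 ≈ 4.3577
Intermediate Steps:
G(m, k) = m**2
I(E, V) = V**2*(-3 + V)
r(Z) = 2*Z**2 + Z**2*(-3 + Z) (r(Z) = (Z**2 + Z*Z) + Z**2*(-3 + Z) = (Z**2 + Z**2) + Z**2*(-3 + Z) = 2*Z**2 + Z**2*(-3 + Z))
r(27)/2879 - 3982/(-3*(-125) - 1*(-1414)) = (27**2*(-1 + 27))/2879 - 3982/(-3*(-125) - 1*(-1414)) = (729*26)*(1/2879) - 3982/(375 + 1414) = 18954*(1/2879) - 3982/1789 = 18954/2879 - 3982*1/1789 = 18954/2879 - 3982/1789 = 22444528/5150531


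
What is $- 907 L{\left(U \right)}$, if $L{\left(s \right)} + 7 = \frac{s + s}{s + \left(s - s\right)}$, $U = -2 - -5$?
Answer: $4535$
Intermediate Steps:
$U = 3$ ($U = -2 + 5 = 3$)
$L{\left(s \right)} = -5$ ($L{\left(s \right)} = -7 + \frac{s + s}{s + \left(s - s\right)} = -7 + \frac{2 s}{s + 0} = -7 + \frac{2 s}{s} = -7 + 2 = -5$)
$- 907 L{\left(U \right)} = \left(-907\right) \left(-5\right) = 4535$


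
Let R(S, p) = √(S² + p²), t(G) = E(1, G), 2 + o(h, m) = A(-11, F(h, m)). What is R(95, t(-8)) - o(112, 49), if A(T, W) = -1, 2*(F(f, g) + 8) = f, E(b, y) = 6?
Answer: 3 + √9061 ≈ 98.189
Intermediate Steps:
F(f, g) = -8 + f/2
o(h, m) = -3 (o(h, m) = -2 - 1 = -3)
t(G) = 6
R(95, t(-8)) - o(112, 49) = √(95² + 6²) - 1*(-3) = √(9025 + 36) + 3 = √9061 + 3 = 3 + √9061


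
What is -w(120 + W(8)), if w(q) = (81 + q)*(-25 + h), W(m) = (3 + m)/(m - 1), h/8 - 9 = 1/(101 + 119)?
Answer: -3668366/385 ≈ -9528.2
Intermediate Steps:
h = 3962/55 (h = 72 + 8/(101 + 119) = 72 + 8/220 = 72 + 8*(1/220) = 72 + 2/55 = 3962/55 ≈ 72.036)
W(m) = (3 + m)/(-1 + m)
w(q) = 209547/55 + 2587*q/55 (w(q) = (81 + q)*(-25 + 3962/55) = (81 + q)*(2587/55) = 209547/55 + 2587*q/55)
-w(120 + W(8)) = -(209547/55 + 2587*(120 + (3 + 8)/(-1 + 8))/55) = -(209547/55 + 2587*(120 + 11/7)/55) = -(209547/55 + (2587/55)*(851/7)) = -(209547/55 + 2201537/385) = -1*3668366/385 = -3668366/385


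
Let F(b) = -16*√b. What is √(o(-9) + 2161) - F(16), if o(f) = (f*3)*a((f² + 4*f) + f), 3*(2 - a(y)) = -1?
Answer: 64 + √2098 ≈ 109.80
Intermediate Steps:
a(y) = 7/3 (a(y) = 2 - ⅓*(-1) = 2 + ⅓ = 7/3)
o(f) = 7*f (o(f) = (f*3)*(7/3) = (3*f)*(7/3) = 7*f)
√(o(-9) + 2161) - F(16) = √(7*(-9) + 2161) - (-16)*√16 = √(-63 + 2161) - (-16)*4 = √2098 - 1*(-64) = √2098 + 64 = 64 + √2098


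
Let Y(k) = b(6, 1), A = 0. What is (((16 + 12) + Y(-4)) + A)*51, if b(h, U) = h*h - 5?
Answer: 3009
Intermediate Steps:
b(h, U) = -5 + h² (b(h, U) = h² - 5 = -5 + h²)
Y(k) = 31 (Y(k) = -5 + 6² = -5 + 36 = 31)
(((16 + 12) + Y(-4)) + A)*51 = (((16 + 12) + 31) + 0)*51 = ((28 + 31) + 0)*51 = (59 + 0)*51 = 59*51 = 3009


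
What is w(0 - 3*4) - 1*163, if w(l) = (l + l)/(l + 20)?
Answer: -166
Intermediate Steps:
w(l) = 2*l/(20 + l) (w(l) = (2*l)/(20 + l) = 2*l/(20 + l))
w(0 - 3*4) - 1*163 = 2*(0 - 3*4)/(20 + (0 - 3*4)) - 1*163 = 2*(0 - 12)/(20 + (0 - 12)) - 163 = 2*(-12)/(20 - 12) - 163 = 2*(-12)/8 - 163 = 2*(-12)*(1/8) - 163 = -3 - 163 = -166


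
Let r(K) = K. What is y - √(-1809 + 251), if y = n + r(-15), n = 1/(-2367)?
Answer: -35506/2367 - I*√1558 ≈ -15.0 - 39.471*I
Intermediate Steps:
n = -1/2367 ≈ -0.00042248
y = -35506/2367 (y = -1/2367 - 15 = -35506/2367 ≈ -15.000)
y - √(-1809 + 251) = -35506/2367 - √(-1809 + 251) = -35506/2367 - √(-1558) = -35506/2367 - I*√1558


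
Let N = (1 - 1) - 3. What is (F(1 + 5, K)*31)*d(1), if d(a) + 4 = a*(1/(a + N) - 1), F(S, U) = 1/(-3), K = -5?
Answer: 341/6 ≈ 56.833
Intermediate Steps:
F(S, U) = -⅓
N = -3 (N = 0 - 3 = -3)
d(a) = -4 + a*(-1 + 1/(-3 + a)) (d(a) = -4 + a*(1/(a - 3) - 1) = -4 + a*(1/(-3 + a) - 1) = -4 + a*(-1 + 1/(-3 + a)))
(F(1 + 5, K)*31)*d(1) = (-⅓*31)*((12 - 1*1²)/(-3 + 1)) = -31*(12 - 1*1)/(3*(-2)) = -(-31)*(12 - 1)/6 = -(-31)*11/6 = -31/3*(-11/2) = 341/6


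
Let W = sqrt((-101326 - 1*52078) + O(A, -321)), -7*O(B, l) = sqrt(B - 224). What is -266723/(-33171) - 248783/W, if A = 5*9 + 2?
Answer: 266723/33171 - 248783*sqrt(7)/sqrt(-1073828 - I*sqrt(177)) ≈ 8.0369 - 635.19*I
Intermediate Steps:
A = 47 (A = 45 + 2 = 47)
O(B, l) = -sqrt(-224 + B)/7 (O(B, l) = -sqrt(B - 224)/7 = -sqrt(-224 + B)/7)
W = sqrt(-153404 - I*sqrt(177)/7) (W = sqrt((-101326 - 1*52078) - sqrt(-224 + 47)/7) = sqrt((-101326 - 52078) - I*sqrt(177)/7) = sqrt(-153404 - I*sqrt(177)/7) ≈ 0.002 - 391.67*I)
-266723/(-33171) - 248783/W = -266723/(-33171) - 248783*7/sqrt(-7516796 - 7*I*sqrt(177)) = -266723*(-1/33171) - 1741481/sqrt(-7516796 - 7*I*sqrt(177)) = 266723/33171 - 1741481/sqrt(-7516796 - 7*I*sqrt(177))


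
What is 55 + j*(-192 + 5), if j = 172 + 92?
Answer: -49313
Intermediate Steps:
j = 264
55 + j*(-192 + 5) = 55 + 264*(-192 + 5) = 55 + 264*(-187) = 55 - 49368 = -49313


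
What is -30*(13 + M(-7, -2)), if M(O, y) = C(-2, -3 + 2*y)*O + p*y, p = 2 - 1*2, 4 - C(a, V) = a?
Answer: 870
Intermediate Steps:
C(a, V) = 4 - a
p = 0 (p = 2 - 2 = 0)
M(O, y) = 6*O (M(O, y) = (4 - 1*(-2))*O + 0*y = (4 + 2)*O + 0 = 6*O + 0 = 6*O)
-30*(13 + M(-7, -2)) = -30*(13 + 6*(-7)) = -30*(13 - 42) = -30*(-29) = 870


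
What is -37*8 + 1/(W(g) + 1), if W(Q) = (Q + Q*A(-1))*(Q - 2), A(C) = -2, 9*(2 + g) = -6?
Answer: -30497/103 ≈ -296.09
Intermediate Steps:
g = -8/3 (g = -2 + (1/9)*(-6) = -2 - 2/3 = -8/3 ≈ -2.6667)
W(Q) = -Q*(-2 + Q) (W(Q) = (Q + Q*(-2))*(Q - 2) = (Q - 2*Q)*(-2 + Q) = (-Q)*(-2 + Q) = -Q*(-2 + Q))
-37*8 + 1/(W(g) + 1) = -37*8 + 1/(-8*(2 - 1*(-8/3))/3 + 1) = -296 + 1/(-8*(2 + 8/3)/3 + 1) = -296 + 1/(-8/3*14/3 + 1) = -296 + 1/(-112/9 + 1) = -296 + 1/(-103/9) = -296 - 9/103 = -30497/103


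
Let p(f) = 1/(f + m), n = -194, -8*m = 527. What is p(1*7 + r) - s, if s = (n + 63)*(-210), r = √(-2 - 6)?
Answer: -6116934798/222353 - 128*I*√2/222353 ≈ -27510.0 - 0.00081411*I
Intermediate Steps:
m = -527/8 (m = -⅛*527 = -527/8 ≈ -65.875)
r = 2*I*√2 (r = √(-8) = 2*I*√2 ≈ 2.8284*I)
p(f) = 1/(-527/8 + f) (p(f) = 1/(f - 527/8) = 1/(-527/8 + f))
s = 27510 (s = (-194 + 63)*(-210) = -131*(-210) = 27510)
p(1*7 + r) - s = 8/(-527 + 8*(1*7 + 2*I*√2)) - 1*27510 = 8/(-527 + 8*(7 + 2*I*√2)) - 27510 = 8/(-527 + (56 + 16*I*√2)) - 27510 = 8/(-471 + 16*I*√2) - 27510 = -27510 + 8/(-471 + 16*I*√2)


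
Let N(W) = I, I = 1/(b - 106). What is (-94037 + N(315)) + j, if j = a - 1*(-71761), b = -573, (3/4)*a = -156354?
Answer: -156677893/679 ≈ -2.3075e+5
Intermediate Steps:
a = -208472 (a = (4/3)*(-156354) = -208472)
j = -136711 (j = -208472 - 1*(-71761) = -208472 + 71761 = -136711)
I = -1/679 (I = 1/(-573 - 106) = 1/(-679) = -1/679 ≈ -0.0014728)
N(W) = -1/679
(-94037 + N(315)) + j = (-94037 - 1/679) - 136711 = -63851124/679 - 136711 = -156677893/679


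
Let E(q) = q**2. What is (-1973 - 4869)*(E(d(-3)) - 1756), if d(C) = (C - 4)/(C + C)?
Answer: 216094307/18 ≈ 1.2005e+7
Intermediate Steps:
d(C) = (-4 + C)/(2*C) (d(C) = (-4 + C)/((2*C)) = (-4 + C)*(1/(2*C)) = (-4 + C)/(2*C))
(-1973 - 4869)*(E(d(-3)) - 1756) = (-1973 - 4869)*(((1/2)*(-4 - 3)/(-3))**2 - 1756) = -6842*(((1/2)*(-1/3)*(-7))**2 - 1756) = -6842*((7/6)**2 - 1756) = -6842*(49/36 - 1756) = -6842*(-63167/36) = 216094307/18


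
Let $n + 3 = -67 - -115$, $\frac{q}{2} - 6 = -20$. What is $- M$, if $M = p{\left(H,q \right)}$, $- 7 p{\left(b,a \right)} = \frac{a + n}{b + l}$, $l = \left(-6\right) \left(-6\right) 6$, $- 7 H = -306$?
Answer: $\frac{17}{1818} \approx 0.0093509$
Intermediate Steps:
$H = \frac{306}{7}$ ($H = \left(- \frac{1}{7}\right) \left(-306\right) = \frac{306}{7} \approx 43.714$)
$q = -28$ ($q = 12 + 2 \left(-20\right) = 12 - 40 = -28$)
$l = 216$ ($l = 36 \cdot 6 = 216$)
$n = 45$ ($n = -3 - -48 = -3 + \left(-67 + 115\right) = -3 + 48 = 45$)
$p{\left(b,a \right)} = - \frac{45 + a}{7 \left(216 + b\right)}$ ($p{\left(b,a \right)} = - \frac{\left(a + 45\right) \frac{1}{b + 216}}{7} = - \frac{\left(45 + a\right) \frac{1}{216 + b}}{7} = - \frac{\frac{1}{216 + b} \left(45 + a\right)}{7} = - \frac{45 + a}{7 \left(216 + b\right)}$)
$M = - \frac{17}{1818}$ ($M = \frac{-45 - -28}{7 \left(216 + \frac{306}{7}\right)} = \frac{-45 + 28}{7 \cdot \frac{1818}{7}} = \frac{1}{7} \cdot \frac{7}{1818} \left(-17\right) = - \frac{17}{1818} \approx -0.0093509$)
$- M = \left(-1\right) \left(- \frac{17}{1818}\right) = \frac{17}{1818}$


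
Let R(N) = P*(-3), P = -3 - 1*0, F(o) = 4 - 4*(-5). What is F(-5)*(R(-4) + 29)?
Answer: 912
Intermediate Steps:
F(o) = 24 (F(o) = 4 + 20 = 24)
P = -3 (P = -3 + 0 = -3)
R(N) = 9 (R(N) = -3*(-3) = 9)
F(-5)*(R(-4) + 29) = 24*(9 + 29) = 24*38 = 912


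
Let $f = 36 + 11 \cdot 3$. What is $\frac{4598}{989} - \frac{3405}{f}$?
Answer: $- \frac{44207}{989} \approx -44.699$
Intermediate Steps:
$f = 69$ ($f = 36 + 33 = 69$)
$\frac{4598}{989} - \frac{3405}{f} = \frac{4598}{989} - \frac{3405}{69} = 4598 \cdot \frac{1}{989} - \frac{1135}{23} = \frac{4598}{989} - \frac{1135}{23} = - \frac{44207}{989}$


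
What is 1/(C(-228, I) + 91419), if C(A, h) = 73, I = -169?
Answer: 1/91492 ≈ 1.0930e-5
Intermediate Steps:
1/(C(-228, I) + 91419) = 1/(73 + 91419) = 1/91492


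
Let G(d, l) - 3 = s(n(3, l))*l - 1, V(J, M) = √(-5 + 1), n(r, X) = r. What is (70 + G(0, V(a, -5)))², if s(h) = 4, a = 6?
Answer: 5120 + 1152*I ≈ 5120.0 + 1152.0*I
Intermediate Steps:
V(J, M) = 2*I (V(J, M) = √(-4) = 2*I)
G(d, l) = 2 + 4*l (G(d, l) = 3 + (4*l - 1) = 3 + (-1 + 4*l) = 2 + 4*l)
(70 + G(0, V(a, -5)))² = (70 + (2 + 4*(2*I)))² = (70 + (2 + 8*I))² = (72 + 8*I)²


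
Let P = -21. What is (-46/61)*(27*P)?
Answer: 26082/61 ≈ 427.57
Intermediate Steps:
(-46/61)*(27*P) = (-46/61)*(27*(-21)) = -46*1/61*(-567) = -46/61*(-567) = 26082/61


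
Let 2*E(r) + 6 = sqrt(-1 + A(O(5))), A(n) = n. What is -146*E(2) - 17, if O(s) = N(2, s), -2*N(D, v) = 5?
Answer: 421 - 73*I*sqrt(14)/2 ≈ 421.0 - 136.57*I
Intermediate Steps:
N(D, v) = -5/2 (N(D, v) = -1/2*5 = -5/2)
O(s) = -5/2
E(r) = -3 + I*sqrt(14)/4 (E(r) = -3 + sqrt(-1 - 5/2)/2 = -3 + sqrt(-7/2)/2 = -3 + (I*sqrt(14)/2)/2 = -3 + I*sqrt(14)/4)
-146*E(2) - 17 = -146*(-3 + I*sqrt(14)/4) - 17 = (438 - 73*I*sqrt(14)/2) - 17 = 421 - 73*I*sqrt(14)/2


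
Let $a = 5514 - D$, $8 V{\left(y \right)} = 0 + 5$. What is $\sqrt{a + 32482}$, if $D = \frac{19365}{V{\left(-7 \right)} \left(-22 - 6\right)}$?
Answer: $\frac{\sqrt{1916026}}{7} \approx 197.74$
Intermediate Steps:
$V{\left(y \right)} = \frac{5}{8}$ ($V{\left(y \right)} = \frac{0 + 5}{8} = \frac{1}{8} \cdot 5 = \frac{5}{8}$)
$D = - \frac{7746}{7}$ ($D = \frac{19365}{\frac{5}{8} \left(-22 - 6\right)} = \frac{19365}{\frac{5}{8} \left(-28\right)} = \frac{19365}{- \frac{35}{2}} = 19365 \left(- \frac{2}{35}\right) = - \frac{7746}{7} \approx -1106.6$)
$a = \frac{46344}{7}$ ($a = 5514 - - \frac{7746}{7} = 5514 + \frac{7746}{7} = \frac{46344}{7} \approx 6620.6$)
$\sqrt{a + 32482} = \sqrt{\frac{46344}{7} + 32482} = \sqrt{\frac{273718}{7}} = \frac{\sqrt{1916026}}{7}$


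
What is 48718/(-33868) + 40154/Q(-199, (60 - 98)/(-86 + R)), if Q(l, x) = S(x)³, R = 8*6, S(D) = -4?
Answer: -170381703/270944 ≈ -628.84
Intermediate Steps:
R = 48
Q(l, x) = -64 (Q(l, x) = (-4)³ = -64)
48718/(-33868) + 40154/Q(-199, (60 - 98)/(-86 + R)) = 48718/(-33868) + 40154/(-64) = 48718*(-1/33868) + 40154*(-1/64) = -24359/16934 - 20077/32 = -170381703/270944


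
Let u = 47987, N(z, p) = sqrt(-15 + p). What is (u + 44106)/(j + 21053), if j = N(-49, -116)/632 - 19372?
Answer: 61834163600192/1128676761795 - 58202776*I*sqrt(131)/1128676761795 ≈ 54.785 - 0.00059021*I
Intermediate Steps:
j = -19372 + I*sqrt(131)/632 (j = sqrt(-15 - 116)/632 - 19372 = sqrt(-131)*(1/632) - 19372 = (I*sqrt(131))*(1/632) - 19372 = I*sqrt(131)/632 - 19372 = -19372 + I*sqrt(131)/632 ≈ -19372.0 + 0.01811*I)
(u + 44106)/(j + 21053) = (47987 + 44106)/((-19372 + I*sqrt(131)/632) + 21053) = 92093/(1681 + I*sqrt(131)/632)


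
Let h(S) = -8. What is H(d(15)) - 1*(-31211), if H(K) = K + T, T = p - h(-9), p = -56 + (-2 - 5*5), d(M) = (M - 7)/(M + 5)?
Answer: 155682/5 ≈ 31136.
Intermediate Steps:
d(M) = (-7 + M)/(5 + M)
p = -83 (p = -56 + (-2 - 25) = -56 - 27 = -83)
T = -75 (T = -83 - 1*(-8) = -83 + 8 = -75)
H(K) = -75 + K (H(K) = K - 75 = -75 + K)
H(d(15)) - 1*(-31211) = (-75 + (-7 + 15)/(5 + 15)) - 1*(-31211) = (-75 + 8/20) + 31211 = (-75 + (1/20)*8) + 31211 = (-75 + 2/5) + 31211 = -373/5 + 31211 = 155682/5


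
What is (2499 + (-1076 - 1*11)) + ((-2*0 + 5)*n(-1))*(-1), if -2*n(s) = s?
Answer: 2819/2 ≈ 1409.5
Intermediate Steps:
n(s) = -s/2
(2499 + (-1076 - 1*11)) + ((-2*0 + 5)*n(-1))*(-1) = (2499 + (-1076 - 1*11)) + ((-2*0 + 5)*(-½*(-1)))*(-1) = (2499 + (-1076 - 11)) + ((0 + 5)*(½))*(-1) = (2499 - 1087) + (5*(½))*(-1) = 1412 + (5/2)*(-1) = 1412 - 5/2 = 2819/2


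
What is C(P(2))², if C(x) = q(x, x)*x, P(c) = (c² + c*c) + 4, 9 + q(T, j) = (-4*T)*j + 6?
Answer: 48274704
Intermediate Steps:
q(T, j) = -3 - 4*T*j (q(T, j) = -9 + ((-4*T)*j + 6) = -9 + (-4*T*j + 6) = -9 + (6 - 4*T*j) = -3 - 4*T*j)
P(c) = 4 + 2*c² (P(c) = (c² + c²) + 4 = 2*c² + 4 = 4 + 2*c²)
C(x) = x*(-3 - 4*x²) (C(x) = (-3 - 4*x*x)*x = (-3 - 4*x²)*x = x*(-3 - 4*x²))
C(P(2))² = (-(4 + 2*2²)*(3 + 4*(4 + 2*2²)²))² = (-(4 + 2*4)*(3 + 4*(4 + 2*4)²))² = (-(4 + 8)*(3 + 4*(4 + 8)²))² = (-1*12*(3 + 4*12²))² = (-1*12*(3 + 4*144))² = (-1*12*(3 + 576))² = (-1*12*579)² = (-6948)² = 48274704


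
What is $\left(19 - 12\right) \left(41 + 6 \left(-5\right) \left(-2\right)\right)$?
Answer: $707$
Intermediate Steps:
$\left(19 - 12\right) \left(41 + 6 \left(-5\right) \left(-2\right)\right) = 7 \left(41 - -60\right) = 7 \left(41 + 60\right) = 7 \cdot 101 = 707$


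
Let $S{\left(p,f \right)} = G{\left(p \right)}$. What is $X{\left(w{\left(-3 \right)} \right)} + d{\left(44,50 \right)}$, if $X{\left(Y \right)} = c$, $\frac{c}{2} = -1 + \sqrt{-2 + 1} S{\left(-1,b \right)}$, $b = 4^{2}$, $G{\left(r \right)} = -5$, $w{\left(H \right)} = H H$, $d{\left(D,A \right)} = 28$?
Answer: $26 - 10 i \approx 26.0 - 10.0 i$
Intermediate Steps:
$w{\left(H \right)} = H^{2}$
$b = 16$
$S{\left(p,f \right)} = -5$
$c = -2 - 10 i$ ($c = 2 \left(-1 + \sqrt{-2 + 1} \left(-5\right)\right) = 2 \left(-1 + \sqrt{-1} \left(-5\right)\right) = 2 \left(-1 + i \left(-5\right)\right) = 2 \left(-1 - 5 i\right) = -2 - 10 i \approx -2.0 - 10.0 i$)
$X{\left(Y \right)} = -2 - 10 i$
$X{\left(w{\left(-3 \right)} \right)} + d{\left(44,50 \right)} = \left(-2 - 10 i\right) + 28 = 26 - 10 i$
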